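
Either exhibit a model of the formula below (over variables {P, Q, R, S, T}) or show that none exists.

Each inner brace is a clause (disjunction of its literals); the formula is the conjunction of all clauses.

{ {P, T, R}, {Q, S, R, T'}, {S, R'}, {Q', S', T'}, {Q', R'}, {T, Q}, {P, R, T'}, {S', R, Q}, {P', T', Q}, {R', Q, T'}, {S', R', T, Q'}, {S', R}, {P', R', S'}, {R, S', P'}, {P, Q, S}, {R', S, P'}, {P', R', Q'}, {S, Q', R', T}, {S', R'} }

P=1; Q=1; R=0; S=0; T=1

Case S = 0:
The clause (R') is unit, so R = 0.
Case P = 1:
Case Q = 1:
Every clause is now satisfied; T is unconstrained.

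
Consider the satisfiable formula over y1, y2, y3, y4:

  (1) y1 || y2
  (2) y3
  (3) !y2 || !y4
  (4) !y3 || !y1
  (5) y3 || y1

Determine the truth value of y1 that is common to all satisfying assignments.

Suppose y1 = true.
(y3) alone gives y3 = true.
That conflicts with the unit clause (!y3).
So every satisfying assignment has y1 = False.

False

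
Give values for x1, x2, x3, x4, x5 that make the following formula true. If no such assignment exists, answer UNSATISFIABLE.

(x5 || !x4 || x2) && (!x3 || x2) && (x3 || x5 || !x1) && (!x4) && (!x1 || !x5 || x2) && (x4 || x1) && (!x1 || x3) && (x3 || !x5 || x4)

From the singleton clause (!x4), x4 = false.
From the singleton clause (x1), x1 = true.
From the singleton clause (x3), x3 = true.
From the singleton clause (x2), x2 = true.
No clause remains; x5 is free.

x1 ↦ true; x2 ↦ true; x3 ↦ true; x4 ↦ false; x5 ↦ false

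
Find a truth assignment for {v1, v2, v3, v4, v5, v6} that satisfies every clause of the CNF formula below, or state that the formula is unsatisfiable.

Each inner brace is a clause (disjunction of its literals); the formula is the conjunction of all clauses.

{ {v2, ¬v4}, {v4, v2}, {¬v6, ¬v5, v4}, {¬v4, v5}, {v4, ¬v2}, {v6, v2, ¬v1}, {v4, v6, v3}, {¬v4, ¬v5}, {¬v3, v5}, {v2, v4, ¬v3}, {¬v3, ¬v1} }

Case v2 = True:
From the singleton clause (v4), v4 = True.
From the singleton clause (v5), v5 = True.
That conflicts with the unit clause (¬v5).
Backtrack on v2: now try v2 = False.
From the singleton clause (¬v4), v4 = False.
That conflicts with the unit clause (v4).
Neither v2 = True nor v2 = False works.

UNSATISFIABLE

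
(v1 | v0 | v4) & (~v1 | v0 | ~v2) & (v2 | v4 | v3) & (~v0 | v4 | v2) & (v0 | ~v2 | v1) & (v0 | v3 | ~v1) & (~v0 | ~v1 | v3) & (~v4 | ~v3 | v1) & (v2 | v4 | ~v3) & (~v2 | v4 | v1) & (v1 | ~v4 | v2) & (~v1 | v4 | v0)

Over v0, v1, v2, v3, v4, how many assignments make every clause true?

5

There are 2^5 = 32 truth assignments over (v0, v1, v2, v3, v4).
Split on v2. With v2 = 1, the clauses containing v2 are satisfied and ~v2 drops from the rest; 3 of the 2^4 = 16 assignments to the other variables satisfy what remains.
With v2 = 0, by the same count on the reduced clause set, 2 assignments work.
(One model: v0=F, v1=T, v2=F, v3=T, v4=T.)
Total: 3 + 2 = 5.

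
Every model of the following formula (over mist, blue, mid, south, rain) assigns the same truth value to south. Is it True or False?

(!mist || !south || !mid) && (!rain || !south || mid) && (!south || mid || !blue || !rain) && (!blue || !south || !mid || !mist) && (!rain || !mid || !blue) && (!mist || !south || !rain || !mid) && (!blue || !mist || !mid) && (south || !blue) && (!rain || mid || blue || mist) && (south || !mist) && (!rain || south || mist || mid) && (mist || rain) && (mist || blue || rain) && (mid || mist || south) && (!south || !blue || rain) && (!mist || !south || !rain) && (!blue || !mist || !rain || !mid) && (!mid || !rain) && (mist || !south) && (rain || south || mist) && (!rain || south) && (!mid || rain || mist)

True

Suppose south = false.
From the singleton clause (!blue), blue = false.
From the singleton clause (!mist), mist = false.
From the singleton clause (rain), rain = true.
But (!rain) is also a unit clause — contradiction.
So every satisfying assignment has south = True.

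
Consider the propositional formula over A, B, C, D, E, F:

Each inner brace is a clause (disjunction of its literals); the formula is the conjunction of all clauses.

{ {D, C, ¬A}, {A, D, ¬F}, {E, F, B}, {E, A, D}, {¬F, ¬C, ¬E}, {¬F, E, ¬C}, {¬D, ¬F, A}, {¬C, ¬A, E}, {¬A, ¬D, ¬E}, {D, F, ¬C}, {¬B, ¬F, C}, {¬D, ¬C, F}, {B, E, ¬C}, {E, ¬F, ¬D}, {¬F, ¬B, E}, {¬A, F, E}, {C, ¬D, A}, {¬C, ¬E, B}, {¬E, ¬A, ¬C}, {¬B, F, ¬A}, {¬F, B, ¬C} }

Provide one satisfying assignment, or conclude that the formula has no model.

Branch on D: set D = False.
Branch on C: set C = False.
Unit clause (¬A) forces A = False.
Unit clause (¬F) forces F = False.
Unit clause (E) forces E = True.
Every clause is now satisfied; B is unconstrained.

A ↦ False,  B ↦ False,  C ↦ False,  D ↦ False,  E ↦ True,  F ↦ False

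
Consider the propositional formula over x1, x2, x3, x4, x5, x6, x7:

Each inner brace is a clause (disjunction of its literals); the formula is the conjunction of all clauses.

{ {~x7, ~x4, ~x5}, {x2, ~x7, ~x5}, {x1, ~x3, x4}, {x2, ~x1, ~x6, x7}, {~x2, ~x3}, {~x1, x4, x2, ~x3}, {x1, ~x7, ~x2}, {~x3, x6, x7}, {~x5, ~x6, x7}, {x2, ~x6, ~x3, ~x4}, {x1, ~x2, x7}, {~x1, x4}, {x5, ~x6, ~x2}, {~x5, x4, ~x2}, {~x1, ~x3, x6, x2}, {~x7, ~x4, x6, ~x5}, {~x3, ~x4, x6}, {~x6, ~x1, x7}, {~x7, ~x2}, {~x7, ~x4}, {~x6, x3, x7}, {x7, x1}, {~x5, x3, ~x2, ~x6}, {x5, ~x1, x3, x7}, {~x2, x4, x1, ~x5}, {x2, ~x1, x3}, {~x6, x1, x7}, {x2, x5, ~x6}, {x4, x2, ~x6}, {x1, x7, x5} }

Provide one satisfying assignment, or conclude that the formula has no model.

x1: 0,  x2: 0,  x3: 0,  x4: 0,  x5: 0,  x6: 0,  x7: 1

Suppose x2 = 0.
Suppose x7 = 1.
Unit clause (~x5) forces x5 = 0.
Unit clause (~x4) forces x4 = 0.
Unit clause (~x1) forces x1 = 0.
Unit clause (~x3) forces x3 = 0.
Unit clause (~x6) forces x6 = 0.
All clauses are satisfied.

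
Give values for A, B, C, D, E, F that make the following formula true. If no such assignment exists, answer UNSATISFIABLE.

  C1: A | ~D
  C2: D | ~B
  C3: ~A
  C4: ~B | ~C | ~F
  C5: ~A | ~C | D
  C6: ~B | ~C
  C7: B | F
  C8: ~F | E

A=0; B=0; C=0; D=0; E=1; F=1

The clause (~A) is unit, so A = 0.
The clause (~D) is unit, so D = 0.
The clause (~B) is unit, so B = 0.
The clause (F) is unit, so F = 1.
The clause (E) is unit, so E = 1.
No clause remains; C is free.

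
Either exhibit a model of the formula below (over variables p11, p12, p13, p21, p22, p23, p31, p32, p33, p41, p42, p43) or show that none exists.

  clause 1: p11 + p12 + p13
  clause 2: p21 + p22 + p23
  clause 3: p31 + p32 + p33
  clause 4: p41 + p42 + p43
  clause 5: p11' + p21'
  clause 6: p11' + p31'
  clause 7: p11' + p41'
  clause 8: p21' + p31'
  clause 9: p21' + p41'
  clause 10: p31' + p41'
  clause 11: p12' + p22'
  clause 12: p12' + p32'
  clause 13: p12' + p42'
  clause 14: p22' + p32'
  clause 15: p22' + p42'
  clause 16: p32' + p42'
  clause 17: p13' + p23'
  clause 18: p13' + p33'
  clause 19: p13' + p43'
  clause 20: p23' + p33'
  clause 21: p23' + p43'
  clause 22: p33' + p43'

Try p11 = 0.
Try p12 = 1.
From the singleton clause (p22'), p22 = 0.
From the singleton clause (p32'), p32 = 0.
From the singleton clause (p42'), p42 = 0.
Try p21 = 1.
From the singleton clause (p31'), p31 = 0.
From the singleton clause (p33), p33 = 1.
From the singleton clause (p41'), p41 = 0.
From the singleton clause (p43), p43 = 1.
But (p43') is also a unit clause — contradiction.
Undo p21 and try p21 = 0.
From the singleton clause (p23), p23 = 1.
From the singleton clause (p13'), p13 = 0.
From the singleton clause (p33'), p33 = 0.
From the singleton clause (p31), p31 = 1.
From the singleton clause (p41'), p41 = 0.
From the singleton clause (p43), p43 = 1.
But (p43') is also a unit clause — contradiction.
Both values of p21 lead to a conflict.
Undo p12 and try p12 = 0.
From the singleton clause (p13), p13 = 1.
From the singleton clause (p23'), p23 = 0.
From the singleton clause (p33'), p33 = 0.
From the singleton clause (p43'), p43 = 0.
Try p21 = 1.
From the singleton clause (p31'), p31 = 0.
From the singleton clause (p32), p32 = 1.
From the singleton clause (p41'), p41 = 0.
From the singleton clause (p42), p42 = 1.
But (p42') is also a unit clause — contradiction.
Undo p21 and try p21 = 0.
From the singleton clause (p22), p22 = 1.
From the singleton clause (p32'), p32 = 0.
From the singleton clause (p31), p31 = 1.
From the singleton clause (p41'), p41 = 0.
From the singleton clause (p42), p42 = 1.
But (p42') is also a unit clause — contradiction.
Both values of p21 lead to a conflict.
Both values of p12 lead to a conflict.
Undo p11 and try p11 = 1.
From the singleton clause (p21'), p21 = 0.
From the singleton clause (p31'), p31 = 0.
From the singleton clause (p41'), p41 = 0.
Try p22 = 1.
From the singleton clause (p12'), p12 = 0.
From the singleton clause (p32'), p32 = 0.
From the singleton clause (p33), p33 = 1.
From the singleton clause (p42'), p42 = 0.
From the singleton clause (p43), p43 = 1.
But (p43') is also a unit clause — contradiction.
Undo p22 and try p22 = 0.
From the singleton clause (p23), p23 = 1.
From the singleton clause (p13'), p13 = 0.
From the singleton clause (p33'), p33 = 0.
From the singleton clause (p32), p32 = 1.
From the singleton clause (p12'), p12 = 0.
From the singleton clause (p42'), p42 = 0.
From the singleton clause (p43), p43 = 1.
But (p43') is also a unit clause — contradiction.
Both values of p22 lead to a conflict.
Both values of p11 lead to a conflict.

UNSATISFIABLE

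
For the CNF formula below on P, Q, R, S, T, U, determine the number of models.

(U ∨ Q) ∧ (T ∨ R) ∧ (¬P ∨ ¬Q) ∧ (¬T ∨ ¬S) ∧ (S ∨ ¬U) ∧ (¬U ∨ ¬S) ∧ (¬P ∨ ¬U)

There are 2^6 = 64 truth assignments over (P, Q, R, S, T, U).
Split on T. With T = True, the clauses containing T are satisfied and ¬T drops from the rest; 2 of the 2^5 = 32 assignments to the other variables satisfy what remains.
With T = False, by the same count on the reduced clause set, 2 assignments work.
Total: 2 + 2 = 4.

4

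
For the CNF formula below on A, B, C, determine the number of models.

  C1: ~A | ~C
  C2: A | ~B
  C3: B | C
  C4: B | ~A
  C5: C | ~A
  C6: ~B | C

1

There are 2^3 = 8 truth assignments over (A, B, C).
Split on C. With C = 1, the clauses containing C are satisfied and ~C drops from the rest; 1 of the 2^2 = 4 assignments to the other variables satisfy what remains.
With C = 0, by the same count on the reduced clause set, 0 assignments work.
(One model: A=F, B=F, C=T.)
Total: 1 + 0 = 1.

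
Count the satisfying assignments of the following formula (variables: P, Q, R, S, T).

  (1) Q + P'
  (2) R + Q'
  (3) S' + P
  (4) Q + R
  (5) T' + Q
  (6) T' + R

7

There are 2^5 = 32 truth assignments over (P, Q, R, S, T).
Split on Q. With Q = 1, the clauses containing Q are satisfied and Q' drops from the rest; 6 of the 2^4 = 16 assignments to the other variables satisfy what remains.
With Q = 0, by the same count on the reduced clause set, 1 assignment works.
(One model: P=F, Q=F, R=T, S=F, T=F.)
Total: 6 + 1 = 7.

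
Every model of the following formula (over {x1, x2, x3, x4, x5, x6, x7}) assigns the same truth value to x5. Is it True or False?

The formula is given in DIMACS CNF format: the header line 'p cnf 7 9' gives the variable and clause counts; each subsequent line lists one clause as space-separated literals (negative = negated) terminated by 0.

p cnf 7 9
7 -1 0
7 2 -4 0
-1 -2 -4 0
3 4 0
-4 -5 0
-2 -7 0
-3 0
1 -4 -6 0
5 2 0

False

Suppose x5 = True.
Unit clause (¬x4) forces x4 = False.
Unit clause (x3) forces x3 = True.
Now (¬x3) is unsatisfied and unit — conflict.
So every satisfying assignment has x5 = False.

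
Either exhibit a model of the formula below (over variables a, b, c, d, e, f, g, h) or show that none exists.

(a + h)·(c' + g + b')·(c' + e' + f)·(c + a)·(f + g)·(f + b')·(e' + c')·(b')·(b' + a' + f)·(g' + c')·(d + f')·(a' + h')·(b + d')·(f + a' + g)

a=1, b=0, c=0, d=0, e=0, f=0, g=1, h=0

From the singleton clause (b'), b = 0.
From the singleton clause (d'), d = 0.
From the singleton clause (f'), f = 0.
From the singleton clause (g), g = 1.
From the singleton clause (c'), c = 0.
From the singleton clause (a), a = 1.
From the singleton clause (h'), h = 0.
No clause remains; e is free.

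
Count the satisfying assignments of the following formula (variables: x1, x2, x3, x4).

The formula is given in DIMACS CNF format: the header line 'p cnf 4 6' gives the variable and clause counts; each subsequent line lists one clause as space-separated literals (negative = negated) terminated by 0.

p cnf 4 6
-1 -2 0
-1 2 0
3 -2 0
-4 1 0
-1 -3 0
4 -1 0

There are 2^4 = 16 truth assignments over (x1, x2, x3, x4).
Split on x2. With x2 = True, the clauses containing x2 are satisfied and ¬x2 drops from the rest; 1 of the 2^3 = 8 assignments to the other variables satisfy what remains.
With x2 = False, by the same count on the reduced clause set, 2 assignments work.
Total: 1 + 2 = 3.

3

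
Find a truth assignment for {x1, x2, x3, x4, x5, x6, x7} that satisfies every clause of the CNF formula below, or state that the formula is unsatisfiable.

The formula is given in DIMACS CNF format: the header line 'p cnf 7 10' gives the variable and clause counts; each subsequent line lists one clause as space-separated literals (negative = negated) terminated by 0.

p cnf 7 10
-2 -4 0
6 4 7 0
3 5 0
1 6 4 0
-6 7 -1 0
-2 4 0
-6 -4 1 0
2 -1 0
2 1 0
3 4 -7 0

UNSATISFIABLE

Case x2 = False:
From the singleton clause (¬x1), x1 = False.
But (x1) is also a unit clause — contradiction.
Undo x2 and try x2 = True.
From the singleton clause (¬x4), x4 = False.
But (x4) is also a unit clause — contradiction.
Neither x2 = True nor x2 = False works.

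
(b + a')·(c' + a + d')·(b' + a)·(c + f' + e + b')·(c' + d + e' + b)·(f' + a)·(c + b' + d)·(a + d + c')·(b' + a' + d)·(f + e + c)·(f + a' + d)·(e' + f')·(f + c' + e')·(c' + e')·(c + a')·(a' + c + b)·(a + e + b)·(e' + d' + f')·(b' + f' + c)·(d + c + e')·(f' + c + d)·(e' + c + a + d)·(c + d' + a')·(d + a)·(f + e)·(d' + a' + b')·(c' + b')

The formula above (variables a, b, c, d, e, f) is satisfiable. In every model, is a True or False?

False

Suppose a = 1.
From the singleton clause (b), b = 1.
From the singleton clause (d), d = 1.
Now (d') is unsatisfied and unit — conflict.
So every satisfying assignment has a = False.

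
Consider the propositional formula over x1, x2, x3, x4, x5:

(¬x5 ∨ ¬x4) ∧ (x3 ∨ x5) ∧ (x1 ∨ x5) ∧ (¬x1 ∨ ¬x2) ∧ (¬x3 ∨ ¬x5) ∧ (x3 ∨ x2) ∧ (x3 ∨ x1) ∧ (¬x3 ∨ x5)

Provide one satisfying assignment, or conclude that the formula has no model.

Try x5 = False.
(x3) alone gives x3 = True.
Now (¬x3) is unsatisfied and unit — conflict.
Undo x5 and try x5 = True.
(¬x4) alone gives x4 = False.
(¬x3) alone gives x3 = False.
(x2) alone gives x2 = True.
(¬x1) alone gives x1 = False.
Now (x1) is unsatisfied and unit — conflict.
Both values of x5 lead to a conflict.

UNSATISFIABLE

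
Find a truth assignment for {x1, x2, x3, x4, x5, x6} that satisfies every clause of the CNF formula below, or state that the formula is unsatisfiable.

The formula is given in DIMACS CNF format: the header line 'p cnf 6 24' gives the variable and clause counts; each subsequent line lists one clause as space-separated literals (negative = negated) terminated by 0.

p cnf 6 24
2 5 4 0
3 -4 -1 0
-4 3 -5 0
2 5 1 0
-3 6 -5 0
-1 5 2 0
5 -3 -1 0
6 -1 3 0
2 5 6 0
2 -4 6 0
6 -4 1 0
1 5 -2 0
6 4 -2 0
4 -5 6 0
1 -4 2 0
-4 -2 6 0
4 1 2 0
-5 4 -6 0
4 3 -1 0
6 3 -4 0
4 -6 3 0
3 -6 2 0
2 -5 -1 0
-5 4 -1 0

x1: True, x2: True, x3: True, x4: True, x5: True, x6: True

Branch on x2: set x2 = True.
Branch on x1: set x1 = True.
Branch on x3: set x3 = True.
The clause (x5) is unit, so x5 = True.
The clause (x6) is unit, so x6 = True.
The clause (x4) is unit, so x4 = True.
Every clause now holds.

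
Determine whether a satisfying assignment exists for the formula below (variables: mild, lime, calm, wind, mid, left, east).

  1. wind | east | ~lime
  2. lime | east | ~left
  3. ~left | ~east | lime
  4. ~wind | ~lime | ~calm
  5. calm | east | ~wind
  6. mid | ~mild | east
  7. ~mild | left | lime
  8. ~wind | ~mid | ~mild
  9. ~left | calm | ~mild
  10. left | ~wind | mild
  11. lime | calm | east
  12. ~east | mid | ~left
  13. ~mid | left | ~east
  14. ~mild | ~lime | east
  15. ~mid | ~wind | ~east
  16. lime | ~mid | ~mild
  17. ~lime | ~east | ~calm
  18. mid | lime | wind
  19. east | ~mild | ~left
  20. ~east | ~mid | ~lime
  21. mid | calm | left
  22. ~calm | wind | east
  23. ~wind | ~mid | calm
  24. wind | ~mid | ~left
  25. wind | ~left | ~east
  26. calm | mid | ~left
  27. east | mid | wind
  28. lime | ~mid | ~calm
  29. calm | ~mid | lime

Branch on wind: set wind = 1.
Branch on lime: set lime = 0.
Branch on east: set east = 1.
Unit clause (~left) forces left = 0.
Unit clause (~mild) forces mild = 0.
Now (mild) is unsatisfied and unit — conflict.
Backtrack on east: now try east = 0.
Unit clause (~left) forces left = 0.
Unit clause (calm) forces calm = 1.
Unit clause (~mild) forces mild = 0.
Now (mild) is unsatisfied and unit — conflict.
Either choice for east ends in contradiction.
Backtrack on lime: now try lime = 1.
Unit clause (~calm) forces calm = 0.
Unit clause (east) forces east = 1.
Unit clause (~mid) forces mid = 0.
Unit clause (~left) forces left = 0.
Now (left) is unsatisfied and unit — conflict.
Either choice for lime ends in contradiction.
Backtrack on wind: now try wind = 0.
Branch on east: set east = 1.
Unit clause (~left) forces left = 0.
Unit clause (~mid) forces mid = 0.
Unit clause (lime) forces lime = 1.
Unit clause (~calm) forces calm = 0.
Now (calm) is unsatisfied and unit — conflict.
Backtrack on east: now try east = 0.
Unit clause (~lime) forces lime = 0.
Unit clause (~left) forces left = 0.
Unit clause (~mild) forces mild = 0.
Unit clause (calm) forces calm = 1.
Now (~calm) is unsatisfied and unit — conflict.
Either choice for east ends in contradiction.
Either choice for wind ends in contradiction.
No assignment satisfies every clause.

Unsatisfiable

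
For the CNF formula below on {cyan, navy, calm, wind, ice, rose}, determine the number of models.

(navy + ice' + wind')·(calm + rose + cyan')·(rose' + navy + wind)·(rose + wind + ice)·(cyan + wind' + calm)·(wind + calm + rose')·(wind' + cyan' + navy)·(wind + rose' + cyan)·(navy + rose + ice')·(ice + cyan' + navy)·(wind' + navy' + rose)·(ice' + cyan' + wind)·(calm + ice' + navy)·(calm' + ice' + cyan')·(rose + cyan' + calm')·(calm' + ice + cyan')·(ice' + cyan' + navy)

There are 2^6 = 64 truth assignments over (cyan, navy, calm, wind, ice, rose).
Split on ice. With ice = 1, the clauses containing ice are satisfied and ice' drops from the rest; 4 of the 2^5 = 32 assignments to the other variables satisfy what remains.
With ice = 0, by the same count on the reduced clause set, 4 assignments work.
(One model: cyan=F, navy=F, calm=T, wind=T, ice=F, rose=F.)
Total: 4 + 4 = 8.

8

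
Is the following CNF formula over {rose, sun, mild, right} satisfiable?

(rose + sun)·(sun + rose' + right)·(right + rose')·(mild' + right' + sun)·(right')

The clause (right') is unit, so right = 0.
The clause (rose') is unit, so rose = 0.
The clause (sun) is unit, so sun = 1.
All clauses hold; mild can take either value.
A satisfying assignment: rose: 0,  sun: 1,  mild: 0,  right: 0.

Yes, satisfiable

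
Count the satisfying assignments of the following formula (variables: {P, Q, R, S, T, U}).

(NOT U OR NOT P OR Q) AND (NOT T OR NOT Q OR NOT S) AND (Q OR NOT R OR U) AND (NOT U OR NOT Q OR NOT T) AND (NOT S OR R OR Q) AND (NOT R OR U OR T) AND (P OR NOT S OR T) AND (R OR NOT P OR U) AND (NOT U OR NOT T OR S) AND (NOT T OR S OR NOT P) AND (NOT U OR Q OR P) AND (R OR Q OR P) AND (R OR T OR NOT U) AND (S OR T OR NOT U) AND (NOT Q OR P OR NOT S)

There are 2^6 = 64 truth assignments over (P, Q, R, S, T, U).
Split on S. With S = true, the clauses containing S are satisfied and NOT S drops from the rest; 1 of the 2^5 = 32 assignments to the other variables satisfy what remains.
With S = false, by the same count on the reduced clause set, 3 assignments work.
(One model: P=F, Q=T, R=F, S=F, T=F, U=F.)
Total: 1 + 3 = 4.

4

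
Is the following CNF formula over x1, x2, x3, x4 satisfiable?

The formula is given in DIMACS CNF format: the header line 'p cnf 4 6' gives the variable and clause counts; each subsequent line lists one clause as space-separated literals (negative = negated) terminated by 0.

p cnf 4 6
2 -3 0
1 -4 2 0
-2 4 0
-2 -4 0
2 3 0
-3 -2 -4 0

Case x2 = True:
Unit clause (x4) forces x4 = True.
That conflicts with the unit clause (¬x4).
So x2 must be the other value — set x2 = False.
Unit clause (¬x3) forces x3 = False.
That conflicts with the unit clause (x3).
Either choice for x2 ends in contradiction.
No assignment satisfies every clause.

No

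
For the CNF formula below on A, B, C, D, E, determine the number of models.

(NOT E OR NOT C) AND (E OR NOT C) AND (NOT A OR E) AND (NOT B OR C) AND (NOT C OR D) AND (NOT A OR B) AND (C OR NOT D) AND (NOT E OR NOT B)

2

There are 2^5 = 32 truth assignments over (A, B, C, D, E).
Split on E. With E = true, the clauses containing E are satisfied and NOT E drops from the rest; 1 of the 2^4 = 16 assignments to the other variables satisfy what remains.
With E = false, by the same count on the reduced clause set, 1 assignment works.
(One model: A=F, B=F, C=F, D=F, E=F.)
Total: 1 + 1 = 2.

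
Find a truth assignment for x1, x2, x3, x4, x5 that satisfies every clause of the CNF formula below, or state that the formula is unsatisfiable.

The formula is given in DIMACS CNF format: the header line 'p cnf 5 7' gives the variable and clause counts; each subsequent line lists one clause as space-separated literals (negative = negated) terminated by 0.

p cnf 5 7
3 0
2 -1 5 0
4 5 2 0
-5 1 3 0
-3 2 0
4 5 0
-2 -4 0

x1=False; x2=True; x3=True; x4=False; x5=True

The clause (x3) is unit, so x3 = True.
The clause (x2) is unit, so x2 = True.
The clause (¬x4) is unit, so x4 = False.
The clause (x5) is unit, so x5 = True.
No clause remains; x1 is free.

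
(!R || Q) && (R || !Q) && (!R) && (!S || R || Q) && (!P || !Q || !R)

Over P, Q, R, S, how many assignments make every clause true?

2

There are 2^4 = 16 truth assignments over (P, Q, R, S).
Check each against the 5 clauses (columns in the order P, Q, R, S):
  F F F F  ✓ satisfies all
  F F F T  ✗ fails (!S || R || Q)
  F F T F  ✗ fails (!R || Q)
  F F T T  ✗ fails (!R || Q)
  F T F F  ✗ fails (R || !Q)
  F T F T  ✗ fails (R || !Q)
  F T T F  ✗ fails (!R)
  F T T T  ✗ fails (!R)
  T F F F  ✓ satisfies all
  T F F T  ✗ fails (!S || R || Q)
  T F T F  ✗ fails (!R || Q)
  T F T T  ✗ fails (!R || Q)
  T T F F  ✗ fails (R || !Q)
  T T F T  ✗ fails (R || !Q)
  T T T F  ✗ fails (!R)
  T T T T  ✗ fails (!R)
2 of the 16 rows are models.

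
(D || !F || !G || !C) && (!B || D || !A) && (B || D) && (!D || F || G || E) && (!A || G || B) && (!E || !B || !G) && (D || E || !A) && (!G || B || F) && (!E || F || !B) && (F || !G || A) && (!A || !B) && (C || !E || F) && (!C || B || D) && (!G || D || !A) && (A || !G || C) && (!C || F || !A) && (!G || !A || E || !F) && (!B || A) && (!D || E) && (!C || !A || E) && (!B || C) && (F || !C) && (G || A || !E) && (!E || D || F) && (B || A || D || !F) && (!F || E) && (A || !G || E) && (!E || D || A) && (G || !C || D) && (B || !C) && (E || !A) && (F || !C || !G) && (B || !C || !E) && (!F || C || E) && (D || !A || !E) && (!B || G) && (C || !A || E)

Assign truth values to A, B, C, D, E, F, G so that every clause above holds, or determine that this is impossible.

Case B = false:
From the singleton clause (D), D = true.
From the singleton clause (E), E = true.
From the singleton clause (!C), C = false.
From the singleton clause (F), F = true.
Case A = true:
From the singleton clause (G), G = true.
Every clause now holds.

A=true,  B=false,  C=false,  D=true,  E=true,  F=true,  G=true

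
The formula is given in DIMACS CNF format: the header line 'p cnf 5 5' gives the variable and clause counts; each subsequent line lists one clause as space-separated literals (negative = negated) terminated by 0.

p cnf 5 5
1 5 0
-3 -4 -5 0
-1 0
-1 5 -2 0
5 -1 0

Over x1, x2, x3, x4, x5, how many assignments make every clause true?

There are 2^5 = 32 truth assignments over (x1, x2, x3, x4, x5).
Split on x4. With x4 = True, the clauses containing x4 are satisfied and ¬x4 drops from the rest; 2 of the 2^4 = 16 assignments to the other variables satisfy what remains.
With x4 = False, by the same count on the reduced clause set, 4 assignments work.
Total: 2 + 4 = 6.

6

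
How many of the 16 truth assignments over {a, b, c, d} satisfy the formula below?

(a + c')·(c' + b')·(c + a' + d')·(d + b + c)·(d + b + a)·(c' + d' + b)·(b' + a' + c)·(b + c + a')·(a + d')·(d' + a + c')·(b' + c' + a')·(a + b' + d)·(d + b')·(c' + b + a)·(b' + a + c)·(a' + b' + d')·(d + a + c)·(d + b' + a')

There are 2^4 = 16 truth assignments over (a, b, c, d).
Check each against the 18 clauses (columns in the order a, b, c, d):
  F F F F  ✗ fails (d + b + c)
  F F F T  ✗ fails (a + d')
  F F T F  ✗ fails (a + c')
  F F T T  ✗ fails (a + c')
  F T F F  ✗ fails (a + b' + d)
  F T F T  ✗ fails (a + d')
  F T T F  ✗ fails (a + c')
  F T T T  ✗ fails (a + c')
  T F F F  ✗ fails (d + b + c)
  T F F T  ✗ fails (c + a' + d')
  T F T F  ✓ satisfies all
  T F T T  ✗ fails (c' + d' + b)
  T T F F  ✗ fails (b' + a' + c)
  T T F T  ✗ fails (c + a' + d')
  T T T F  ✗ fails (c' + b')
  T T T T  ✗ fails (c' + b')
1 of the 16 rows is a model.

1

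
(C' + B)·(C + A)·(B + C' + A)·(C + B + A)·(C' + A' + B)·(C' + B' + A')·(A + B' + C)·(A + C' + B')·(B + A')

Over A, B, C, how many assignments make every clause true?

1

There are 2^3 = 8 truth assignments over (A, B, C).
Check each against the 9 clauses (columns in the order A, B, C):
  F F F  ✗ fails (C + A)
  F F T  ✗ fails (C' + B)
  F T F  ✗ fails (C + A)
  F T T  ✗ fails (A + C' + B')
  T F F  ✗ fails (B + A')
  T F T  ✗ fails (C' + B)
  T T F  ✓ satisfies all
  T T T  ✗ fails (C' + B' + A')
1 of the 8 rows is a model.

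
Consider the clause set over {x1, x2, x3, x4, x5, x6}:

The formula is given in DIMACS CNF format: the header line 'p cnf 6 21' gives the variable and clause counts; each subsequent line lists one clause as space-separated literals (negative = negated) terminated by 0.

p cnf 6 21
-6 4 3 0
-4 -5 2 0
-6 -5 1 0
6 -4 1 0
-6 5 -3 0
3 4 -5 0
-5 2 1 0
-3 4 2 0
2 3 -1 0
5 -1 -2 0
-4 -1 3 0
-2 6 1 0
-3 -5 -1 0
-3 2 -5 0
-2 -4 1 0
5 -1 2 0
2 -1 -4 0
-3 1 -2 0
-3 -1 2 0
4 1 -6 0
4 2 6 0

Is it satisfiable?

Case x6 = True:
Case x4 = True:
Case x5 = False:
From the singleton clause (¬x3), x3 = False.
From the singleton clause (¬x1), x1 = False.
From the singleton clause (¬x2), x2 = False.
All clauses are satisfied.
A satisfying assignment: x1 ↦ False; x2 ↦ False; x3 ↦ False; x4 ↦ True; x5 ↦ False; x6 ↦ True.

Yes, satisfiable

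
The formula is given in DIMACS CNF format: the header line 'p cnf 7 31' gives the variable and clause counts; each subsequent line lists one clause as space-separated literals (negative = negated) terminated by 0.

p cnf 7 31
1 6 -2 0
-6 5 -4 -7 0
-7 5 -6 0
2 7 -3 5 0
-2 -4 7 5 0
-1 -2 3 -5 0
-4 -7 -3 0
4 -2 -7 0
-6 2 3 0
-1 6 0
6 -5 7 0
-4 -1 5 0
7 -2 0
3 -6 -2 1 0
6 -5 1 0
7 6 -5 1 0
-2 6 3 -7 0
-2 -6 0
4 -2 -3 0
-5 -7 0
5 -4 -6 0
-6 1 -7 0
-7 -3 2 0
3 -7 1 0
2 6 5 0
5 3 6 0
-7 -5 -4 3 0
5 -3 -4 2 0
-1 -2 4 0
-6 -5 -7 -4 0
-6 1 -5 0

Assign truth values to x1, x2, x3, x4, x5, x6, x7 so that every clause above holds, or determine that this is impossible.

Branch on x1: set x1 = True.
From the singleton clause (x6), x6 = True.
From the singleton clause (¬x2), x2 = False.
From the singleton clause (x3), x3 = True.
From the singleton clause (¬x7), x7 = False.
From the singleton clause (x5), x5 = True.
No clause remains; x4 is free.

x1: True; x2: False; x3: True; x4: False; x5: True; x6: True; x7: False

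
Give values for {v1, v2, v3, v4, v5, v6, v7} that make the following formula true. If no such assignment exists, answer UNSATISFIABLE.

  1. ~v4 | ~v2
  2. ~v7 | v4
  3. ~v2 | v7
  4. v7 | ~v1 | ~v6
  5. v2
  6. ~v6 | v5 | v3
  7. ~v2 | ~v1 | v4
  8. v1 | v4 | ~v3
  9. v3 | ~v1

UNSATISFIABLE

(v2) alone gives v2 = 1.
(~v4) alone gives v4 = 0.
(~v7) alone gives v7 = 0.
But (v7) is also a unit clause — contradiction.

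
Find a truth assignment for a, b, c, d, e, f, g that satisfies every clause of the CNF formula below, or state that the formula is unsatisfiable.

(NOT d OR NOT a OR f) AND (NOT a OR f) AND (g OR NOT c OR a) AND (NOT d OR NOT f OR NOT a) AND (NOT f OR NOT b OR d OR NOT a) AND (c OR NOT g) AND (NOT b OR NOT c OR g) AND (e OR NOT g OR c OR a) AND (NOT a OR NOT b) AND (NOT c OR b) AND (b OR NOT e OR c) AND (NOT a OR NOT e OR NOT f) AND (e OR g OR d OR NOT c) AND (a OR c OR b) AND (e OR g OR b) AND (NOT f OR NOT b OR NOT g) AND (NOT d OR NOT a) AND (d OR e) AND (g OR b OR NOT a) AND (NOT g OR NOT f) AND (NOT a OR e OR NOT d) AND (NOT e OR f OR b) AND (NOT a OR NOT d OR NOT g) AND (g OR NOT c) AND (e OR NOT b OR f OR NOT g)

a ↦ false, b ↦ true, c ↦ true, d ↦ false, e ↦ true, f ↦ false, g ↦ true

Case a = false:
Case g = true:
Unit clause (c) forces c = true.
Unit clause (b) forces b = true.
Unit clause (NOT f) forces f = false.
Unit clause (e) forces e = true.
All clauses hold; d can take either value.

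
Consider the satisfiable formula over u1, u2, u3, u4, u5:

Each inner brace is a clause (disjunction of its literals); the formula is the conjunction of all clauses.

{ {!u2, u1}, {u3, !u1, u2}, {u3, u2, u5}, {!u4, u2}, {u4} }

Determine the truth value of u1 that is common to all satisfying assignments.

Suppose u1 = false.
The clause (!u2) is unit, so u2 = false.
The clause (!u4) is unit, so u4 = false.
Now (u4) is unsatisfied and unit — conflict.
So every satisfying assignment has u1 = True.

True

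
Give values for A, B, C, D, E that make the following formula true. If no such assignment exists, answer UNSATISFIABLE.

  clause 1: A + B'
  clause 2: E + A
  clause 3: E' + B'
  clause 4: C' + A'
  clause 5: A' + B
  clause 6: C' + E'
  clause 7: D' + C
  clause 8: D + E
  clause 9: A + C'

A ↦ 0, B ↦ 0, C ↦ 0, D ↦ 0, E ↦ 1

Case A = 0:
From the singleton clause (B'), B = 0.
From the singleton clause (E), E = 1.
From the singleton clause (C'), C = 0.
From the singleton clause (D'), D = 0.
Every clause now holds.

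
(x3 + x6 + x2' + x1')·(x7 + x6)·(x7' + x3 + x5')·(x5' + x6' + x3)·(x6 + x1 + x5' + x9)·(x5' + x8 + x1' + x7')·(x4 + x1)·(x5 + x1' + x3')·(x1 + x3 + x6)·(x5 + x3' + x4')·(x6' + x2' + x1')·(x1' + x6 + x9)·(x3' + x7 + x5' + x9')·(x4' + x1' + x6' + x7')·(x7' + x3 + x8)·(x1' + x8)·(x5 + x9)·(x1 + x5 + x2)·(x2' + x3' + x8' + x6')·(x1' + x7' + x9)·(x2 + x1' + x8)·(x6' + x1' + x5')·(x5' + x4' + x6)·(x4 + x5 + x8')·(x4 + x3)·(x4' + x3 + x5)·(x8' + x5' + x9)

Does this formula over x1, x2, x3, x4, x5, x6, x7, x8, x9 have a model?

Try x7 = 1.
Try x3 = 1.
Try x4 = 1.
The clause (x5) is unit, so x5 = 1.
The clause (x6) is unit, so x6 = 1.
The clause (x1') is unit, so x1 = 0.
Try x2 = 1.
The clause (x8') is unit, so x8 = 0.
Every clause is now satisfied; x9 is unconstrained.
A satisfying assignment: x1: 0; x2: 1; x3: 1; x4: 1; x5: 1; x6: 1; x7: 1; x8: 0; x9: 0.

Yes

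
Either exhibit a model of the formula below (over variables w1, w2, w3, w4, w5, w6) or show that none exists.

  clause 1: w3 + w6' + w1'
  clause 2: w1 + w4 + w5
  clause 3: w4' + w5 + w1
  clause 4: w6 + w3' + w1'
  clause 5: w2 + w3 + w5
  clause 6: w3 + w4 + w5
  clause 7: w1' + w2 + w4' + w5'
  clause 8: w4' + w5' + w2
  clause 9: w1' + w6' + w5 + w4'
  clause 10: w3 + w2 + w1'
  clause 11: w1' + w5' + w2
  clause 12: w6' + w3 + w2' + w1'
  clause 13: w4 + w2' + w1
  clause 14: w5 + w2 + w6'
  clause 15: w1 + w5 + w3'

Branch on w3: set w3 = 1.
Branch on w6: set w6 = 1.
Branch on w5: set w5 = 1.
Branch on w4: set w4 = 1.
From the singleton clause (w2), w2 = 1.
No clause remains; w1 is free.

w1=0, w2=1, w3=1, w4=1, w5=1, w6=1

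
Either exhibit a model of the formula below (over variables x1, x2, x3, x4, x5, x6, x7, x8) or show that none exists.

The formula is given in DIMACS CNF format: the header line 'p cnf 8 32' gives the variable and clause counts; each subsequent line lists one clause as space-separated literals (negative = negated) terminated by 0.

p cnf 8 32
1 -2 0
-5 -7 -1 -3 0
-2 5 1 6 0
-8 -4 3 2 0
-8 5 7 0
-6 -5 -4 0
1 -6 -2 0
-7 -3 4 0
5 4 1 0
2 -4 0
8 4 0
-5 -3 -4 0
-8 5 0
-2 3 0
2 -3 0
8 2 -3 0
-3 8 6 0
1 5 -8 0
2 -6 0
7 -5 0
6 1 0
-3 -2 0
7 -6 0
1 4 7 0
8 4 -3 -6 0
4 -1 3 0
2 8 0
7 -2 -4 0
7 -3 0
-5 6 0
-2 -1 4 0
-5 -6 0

Case x1 = True:
Case x2 = True:
Unit clause (x3) forces x3 = True.
That conflicts with the unit clause (¬x3).
That branch fails; take x2 = False instead.
Unit clause (¬x4) forces x4 = False.
Unit clause (x8) forces x8 = True.
Unit clause (x5) forces x5 = True.
Unit clause (¬x3) forces x3 = False.
That conflicts with the unit clause (x3).
Both values of x2 lead to a conflict.
That branch fails; take x1 = False instead.
Unit clause (¬x2) forces x2 = False.
Unit clause (¬x4) forces x4 = False.
Unit clause (x5) forces x5 = True.
Unit clause (x8) forces x8 = True.
Unit clause (¬x3) forces x3 = False.
Unit clause (¬x6) forces x6 = False.
That conflicts with the unit clause (x6).
Both values of x1 lead to a conflict.

UNSATISFIABLE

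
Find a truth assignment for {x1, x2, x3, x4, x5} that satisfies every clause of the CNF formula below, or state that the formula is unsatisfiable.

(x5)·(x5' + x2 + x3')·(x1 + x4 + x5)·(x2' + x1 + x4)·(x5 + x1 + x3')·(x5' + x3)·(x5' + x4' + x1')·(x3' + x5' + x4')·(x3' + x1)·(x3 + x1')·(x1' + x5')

UNSATISFIABLE

(x5) alone gives x5 = 1.
(x3) alone gives x3 = 1.
(x2) alone gives x2 = 1.
(x4') alone gives x4 = 0.
(x1) alone gives x1 = 1.
Now (x1') is unsatisfied and unit — conflict.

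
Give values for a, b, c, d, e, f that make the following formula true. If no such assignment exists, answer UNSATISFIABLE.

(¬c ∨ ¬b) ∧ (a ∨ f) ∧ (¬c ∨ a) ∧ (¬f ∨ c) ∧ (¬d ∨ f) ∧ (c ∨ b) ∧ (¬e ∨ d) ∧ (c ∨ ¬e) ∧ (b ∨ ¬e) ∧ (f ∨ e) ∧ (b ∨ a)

Branch on c: set c = True.
Unit clause (¬b) forces b = False.
Unit clause (a) forces a = True.
Unit clause (¬e) forces e = False.
Unit clause (f) forces f = True.
No clause remains; d is free.

a ↦ True, b ↦ False, c ↦ True, d ↦ True, e ↦ False, f ↦ True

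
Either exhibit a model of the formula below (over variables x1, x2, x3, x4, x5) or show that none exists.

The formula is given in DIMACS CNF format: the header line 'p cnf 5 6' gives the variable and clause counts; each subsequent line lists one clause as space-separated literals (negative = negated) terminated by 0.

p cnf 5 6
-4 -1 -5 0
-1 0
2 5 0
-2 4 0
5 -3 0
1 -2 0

(¬x1) alone gives x1 = False.
(¬x2) alone gives x2 = False.
(x5) alone gives x5 = True.
Every clause is now satisfied; x3, x4 are unconstrained.

x1 ↦ False,  x2 ↦ False,  x3 ↦ False,  x4 ↦ True,  x5 ↦ True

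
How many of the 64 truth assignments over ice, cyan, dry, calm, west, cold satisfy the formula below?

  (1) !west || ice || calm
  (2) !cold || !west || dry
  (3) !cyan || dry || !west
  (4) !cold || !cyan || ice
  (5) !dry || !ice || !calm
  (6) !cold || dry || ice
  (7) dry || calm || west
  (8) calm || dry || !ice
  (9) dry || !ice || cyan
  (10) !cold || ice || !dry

There are 2^6 = 64 truth assignments over (ice, cyan, dry, calm, west, cold).
Split on dry. With dry = true, the clauses containing dry are satisfied and !dry drops from the rest; 14 of the 2^5 = 32 assignments to the other variables satisfy what remains.
With dry = false, by the same count on the reduced clause set, 5 assignments work.
(One model: ice=F, cyan=F, dry=F, calm=T, west=F, cold=F.)
Total: 14 + 5 = 19.

19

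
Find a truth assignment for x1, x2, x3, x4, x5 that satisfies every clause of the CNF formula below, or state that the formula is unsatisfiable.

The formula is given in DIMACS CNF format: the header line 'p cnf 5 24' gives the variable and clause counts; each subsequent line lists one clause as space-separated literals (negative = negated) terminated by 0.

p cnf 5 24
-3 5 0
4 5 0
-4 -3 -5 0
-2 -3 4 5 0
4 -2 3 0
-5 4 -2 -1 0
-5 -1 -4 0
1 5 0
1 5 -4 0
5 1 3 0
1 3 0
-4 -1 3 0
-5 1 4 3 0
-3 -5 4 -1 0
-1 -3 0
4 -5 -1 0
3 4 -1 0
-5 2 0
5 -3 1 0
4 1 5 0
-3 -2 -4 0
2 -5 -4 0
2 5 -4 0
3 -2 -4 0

x1 ↦ False; x2 ↦ True; x3 ↦ True; x4 ↦ False; x5 ↦ True

Try x3 = True.
Unit clause (x5) forces x5 = True.
Unit clause (¬x4) forces x4 = False.
Unit clause (¬x1) forces x1 = False.
Unit clause (x2) forces x2 = True.
Every clause now holds.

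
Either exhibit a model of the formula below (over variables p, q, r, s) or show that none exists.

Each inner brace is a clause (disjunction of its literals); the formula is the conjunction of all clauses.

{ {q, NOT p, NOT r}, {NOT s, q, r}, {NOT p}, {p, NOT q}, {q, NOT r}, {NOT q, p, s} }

(NOT p) alone gives p = false.
(NOT q) alone gives q = false.
(NOT r) alone gives r = false.
(NOT s) alone gives s = false.
This assignment satisfies each clause.

p: false, q: false, r: false, s: false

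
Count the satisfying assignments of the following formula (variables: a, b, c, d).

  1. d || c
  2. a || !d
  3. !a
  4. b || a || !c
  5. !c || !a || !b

There are 2^4 = 16 truth assignments over (a, b, c, d).
Check each against the 5 clauses (columns in the order a, b, c, d):
  F F F F  ✗ fails (d || c)
  F F F T  ✗ fails (a || !d)
  F F T F  ✗ fails (b || a || !c)
  F F T T  ✗ fails (a || !d)
  F T F F  ✗ fails (d || c)
  F T F T  ✗ fails (a || !d)
  F T T F  ✓ satisfies all
  F T T T  ✗ fails (a || !d)
  T F F F  ✗ fails (d || c)
  T F F T  ✗ fails (!a)
  T F T F  ✗ fails (!a)
  T F T T  ✗ fails (!a)
  T T F F  ✗ fails (d || c)
  T T F T  ✗ fails (!a)
  T T T F  ✗ fails (!a)
  T T T T  ✗ fails (!a)
1 of the 16 rows is a model.

1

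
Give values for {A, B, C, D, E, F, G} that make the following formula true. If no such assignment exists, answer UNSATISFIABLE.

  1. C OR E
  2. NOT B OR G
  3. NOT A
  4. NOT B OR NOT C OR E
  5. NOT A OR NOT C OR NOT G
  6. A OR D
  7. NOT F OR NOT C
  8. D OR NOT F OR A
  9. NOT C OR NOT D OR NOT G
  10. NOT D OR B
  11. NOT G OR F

The clause (NOT A) is unit, so A = false.
The clause (D) is unit, so D = true.
The clause (B) is unit, so B = true.
The clause (G) is unit, so G = true.
The clause (NOT C) is unit, so C = false.
The clause (E) is unit, so E = true.
The clause (F) is unit, so F = true.
This assignment satisfies each clause.

A: false, B: true, C: false, D: true, E: true, F: true, G: true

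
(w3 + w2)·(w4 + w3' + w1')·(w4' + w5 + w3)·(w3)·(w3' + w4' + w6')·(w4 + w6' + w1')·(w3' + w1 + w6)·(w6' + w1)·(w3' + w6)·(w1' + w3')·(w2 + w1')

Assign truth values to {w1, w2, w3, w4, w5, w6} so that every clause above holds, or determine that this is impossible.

The clause (w3) is unit, so w3 = 1.
The clause (w6) is unit, so w6 = 1.
The clause (w4') is unit, so w4 = 0.
The clause (w1') is unit, so w1 = 0.
That conflicts with the unit clause (w1).

UNSATISFIABLE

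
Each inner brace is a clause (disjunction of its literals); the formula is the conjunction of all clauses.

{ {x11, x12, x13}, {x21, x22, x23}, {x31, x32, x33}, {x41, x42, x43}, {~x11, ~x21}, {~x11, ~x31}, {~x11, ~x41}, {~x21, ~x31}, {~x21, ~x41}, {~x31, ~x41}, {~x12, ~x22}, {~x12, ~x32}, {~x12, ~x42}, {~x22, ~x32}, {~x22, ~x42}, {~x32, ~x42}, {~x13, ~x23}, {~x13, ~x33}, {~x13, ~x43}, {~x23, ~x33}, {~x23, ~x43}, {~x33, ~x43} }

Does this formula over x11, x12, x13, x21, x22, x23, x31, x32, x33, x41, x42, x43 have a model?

No, unsatisfiable

Case x11 = 0:
Case x12 = 1:
Unit clause (~x22) forces x22 = 0.
Unit clause (~x32) forces x32 = 0.
Unit clause (~x42) forces x42 = 0.
Case x21 = 1:
Unit clause (~x31) forces x31 = 0.
Unit clause (x33) forces x33 = 1.
Unit clause (~x41) forces x41 = 0.
Unit clause (x43) forces x43 = 1.
Now (~x43) is unsatisfied and unit — conflict.
Backtrack on x21: now try x21 = 0.
Unit clause (x23) forces x23 = 1.
Unit clause (~x13) forces x13 = 0.
Unit clause (~x33) forces x33 = 0.
Unit clause (x31) forces x31 = 1.
Unit clause (~x41) forces x41 = 0.
Unit clause (x43) forces x43 = 1.
Now (~x43) is unsatisfied and unit — conflict.
Neither x21 = 1 nor x21 = 0 works.
Backtrack on x12: now try x12 = 0.
Unit clause (x13) forces x13 = 1.
Unit clause (~x23) forces x23 = 0.
Unit clause (~x33) forces x33 = 0.
Unit clause (~x43) forces x43 = 0.
Case x21 = 1:
Unit clause (~x31) forces x31 = 0.
Unit clause (x32) forces x32 = 1.
Unit clause (~x41) forces x41 = 0.
Unit clause (x42) forces x42 = 1.
Now (~x42) is unsatisfied and unit — conflict.
Backtrack on x21: now try x21 = 0.
Unit clause (x22) forces x22 = 1.
Unit clause (~x32) forces x32 = 0.
Unit clause (x31) forces x31 = 1.
Unit clause (~x41) forces x41 = 0.
Unit clause (x42) forces x42 = 1.
Now (~x42) is unsatisfied and unit — conflict.
Neither x21 = 1 nor x21 = 0 works.
Neither x12 = 1 nor x12 = 0 works.
Backtrack on x11: now try x11 = 1.
Unit clause (~x21) forces x21 = 0.
Unit clause (~x31) forces x31 = 0.
Unit clause (~x41) forces x41 = 0.
Case x22 = 1:
Unit clause (~x12) forces x12 = 0.
Unit clause (~x32) forces x32 = 0.
Unit clause (x33) forces x33 = 1.
Unit clause (~x42) forces x42 = 0.
Unit clause (x43) forces x43 = 1.
Now (~x43) is unsatisfied and unit — conflict.
Backtrack on x22: now try x22 = 0.
Unit clause (x23) forces x23 = 1.
Unit clause (~x13) forces x13 = 0.
Unit clause (~x33) forces x33 = 0.
Unit clause (x32) forces x32 = 1.
Unit clause (~x12) forces x12 = 0.
Unit clause (~x42) forces x42 = 0.
Unit clause (x43) forces x43 = 1.
Now (~x43) is unsatisfied and unit — conflict.
Neither x22 = 1 nor x22 = 0 works.
Neither x11 = 1 nor x11 = 0 works.
No assignment satisfies every clause.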